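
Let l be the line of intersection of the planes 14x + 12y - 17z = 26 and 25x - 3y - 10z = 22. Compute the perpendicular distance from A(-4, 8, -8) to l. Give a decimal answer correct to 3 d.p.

Direction of l: (14, 12, -17) × (25, -3, -10) = (-171, -285, -342).
A point on l: solving the two plane equations with x = -5 gives (-5, -9, -12).
Taking (-5, -9, -12) on l with direction v = (-171, -285, -342): w = A − (-5, -9, -12) = (1, 17, 4), and w × v = (-4674, -342, 2622).
Distance = |w × v| / |v| = √28838124 / √227430 ≈ 11.261.

11.261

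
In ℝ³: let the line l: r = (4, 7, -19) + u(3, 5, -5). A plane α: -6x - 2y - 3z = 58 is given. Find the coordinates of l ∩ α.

Substitute r = (4, 7, -19) + t(3, 5, -5) into the plane: 19 + (-13)t = 58, so t = -3.
Intersection: (4, 7, -19) + (-3)·(3, 5, -5) = (-5, -8, -4).

(-5, -8, -4)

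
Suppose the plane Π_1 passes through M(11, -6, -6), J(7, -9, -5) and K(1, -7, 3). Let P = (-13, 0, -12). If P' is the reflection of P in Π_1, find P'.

(11, -24, 12)

MJ = (-4, -3, 1), MK = (-10, -1, 9); a normal to Π_1 is MJ × MK = (-26, 26, -26).
Using M: Π_1 has equation -26x + 26y - 26z = -286.
λ = (n·P − d)/|n|² = (650 − (-286))/2028 = 6/13.
Reflection = P − 2λn = (-13, 0, -12) − (12/13)·(-26, 26, -26) = (11, -24, 12).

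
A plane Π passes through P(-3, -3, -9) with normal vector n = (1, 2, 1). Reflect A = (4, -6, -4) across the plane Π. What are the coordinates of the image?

Π: n·r = n·P gives x + 2y + z = -18.
λ = (n·A − d)/|n|² = (-12 − (-18))/6 = 1.
Reflection = A − 2λn = (4, -6, -4) − 2·(1, 2, 1) = (2, -10, -6).

(2, -10, -6)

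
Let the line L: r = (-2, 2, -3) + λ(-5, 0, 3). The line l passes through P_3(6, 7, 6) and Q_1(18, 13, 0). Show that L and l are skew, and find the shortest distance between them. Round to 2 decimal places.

A direction vector for l is Q_1 − P_3 = (12, 6, -6).
Common perpendicular direction n = (-5, 0, 3) × (12, 6, -6) = (-18, 6, -30).
With w = (6, 7, 6) − (-2, 2, -3) = (8, 5, 9), w · n = -384.
Since n ≠ 0 the lines are not parallel, and w · n = -384 ≠ 0 so they do not intersect; hence they are skew.
Distance = |w · n| / |n| = |-384| / √1260 ≈ 10.82.

10.82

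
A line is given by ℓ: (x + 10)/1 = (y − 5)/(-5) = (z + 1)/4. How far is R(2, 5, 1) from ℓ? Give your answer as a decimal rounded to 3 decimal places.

ℓ has direction (1, -5, 4) through (-10, 5, -1).
Taking (-10, 5, -1) on ℓ with direction v = (1, -5, 4): w = R − (-10, 5, -1) = (12, 0, 2), and w × v = (10, -46, -60).
Distance = |w × v| / |v| = √5816 / √42 ≈ 11.768.

11.768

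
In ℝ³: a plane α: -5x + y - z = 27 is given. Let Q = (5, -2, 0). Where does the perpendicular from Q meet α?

Foot = Q − λn with λ = (n·Q − d)/|n|² = (-27 − 27)/27 = -2.
Foot = (5, -2, 0) − (-2)·(-5, 1, -1) = (-5, 0, -2).

(-5, 0, -2)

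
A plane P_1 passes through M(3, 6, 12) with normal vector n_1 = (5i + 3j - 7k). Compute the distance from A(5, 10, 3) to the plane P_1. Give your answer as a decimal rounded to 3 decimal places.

P_1: n_1·r = n_1·M gives 5x + 3y - 7z = -51.
n·A − d = (5)·(5) + (3)·(10) + (-7)·(3) − (-51) = 85; |n| = √83.
Distance = |85| / √83 = 85/√83 ≈ 9.330.

9.330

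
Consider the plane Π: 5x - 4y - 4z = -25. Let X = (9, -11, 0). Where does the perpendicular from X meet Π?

(-1, -3, 8)

Foot = X − λn with λ = (n·X − d)/|n|² = (89 − (-25))/57 = 2.
Foot = (9, -11, 0) − 2·(5, -4, -4) = (-1, -3, 8).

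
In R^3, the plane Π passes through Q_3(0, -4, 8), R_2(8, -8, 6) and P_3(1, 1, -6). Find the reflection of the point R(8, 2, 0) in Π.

(2, -8, -4)

Q_3R_2 = (8, -4, -2), Q_3P_3 = (1, 5, -14); a normal to Π is Q_3R_2 × Q_3P_3 = (66, 110, 44).
Using Q_3: Π has equation 66x + 110y + 44z = -88.
λ = (n·R − d)/|n|² = (748 − (-88))/18392 = 1/22.
Reflection = R − 2λn = (8, 2, 0) − (1/11)·(66, 110, 44) = (2, -8, -4).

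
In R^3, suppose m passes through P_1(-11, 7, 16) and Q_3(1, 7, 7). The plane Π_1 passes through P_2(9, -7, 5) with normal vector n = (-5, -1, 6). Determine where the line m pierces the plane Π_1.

A direction vector for m is Q_3 − P_1 = (12, 0, -9).
Π_1: n·r = n·P_2 gives -5x - y + 6z = -8.
Substitute r = (-11, 7, 16) + t(12, 0, -9) into the plane: 144 + (-114)t = -8, so t = 4/3.
Intersection: (-11, 7, 16) + (4/3)·(12, 0, -9) = (5, 7, 4).

(5, 7, 4)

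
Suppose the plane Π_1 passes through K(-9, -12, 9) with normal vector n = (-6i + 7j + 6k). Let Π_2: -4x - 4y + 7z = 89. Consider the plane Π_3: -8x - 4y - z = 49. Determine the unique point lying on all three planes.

(-4, -6, 7)

Π_1: n·r = n·K gives -6x + 7y + 6z = 24.
Solving the 3×3 linear system -6x + 7y + 6z = 24, -4x - 4y + 7z = 89, -8x - 4y - z = 49 (e.g. by elimination or Cramer's rule, determinant = -708) gives (-4, -6, 7).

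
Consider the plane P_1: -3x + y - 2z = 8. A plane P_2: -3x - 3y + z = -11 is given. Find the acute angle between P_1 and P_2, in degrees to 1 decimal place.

75.8

cos θ = |n₁·n₂| / (|n₁||n₂|) = |4| / (√14 · √19).
θ = arccos(0.24526) ≈ 75.8°.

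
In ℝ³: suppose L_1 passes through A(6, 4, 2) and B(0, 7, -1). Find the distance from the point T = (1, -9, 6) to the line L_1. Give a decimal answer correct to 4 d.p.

A direction vector for L_1 is B − A = (-6, 3, -3).
Taking (6, 4, 2) on L_1 with direction v = (-6, 3, -3): w = T − (6, 4, 2) = (-5, -13, 4), and w × v = (27, -39, -93).
Distance = |w × v| / |v| = √10899 / √54 ≈ 14.2068.

14.2068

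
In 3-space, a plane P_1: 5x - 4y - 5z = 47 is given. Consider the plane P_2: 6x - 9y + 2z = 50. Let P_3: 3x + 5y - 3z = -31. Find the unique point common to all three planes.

Solving the 3×3 linear system 5x - 4y - 5z = 47, 6x - 9y + 2z = 50, 3x + 5y - 3z = -31 (e.g. by elimination or Cramer's rule, determinant = -296) gives (-2, -8, -5).

(-2, -8, -5)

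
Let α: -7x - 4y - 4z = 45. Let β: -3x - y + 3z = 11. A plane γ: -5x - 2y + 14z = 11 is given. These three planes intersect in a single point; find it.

Solving the 3×3 linear system -7x - 4y - 4z = 45, -3x - y + 3z = 11, -5x - 2y + 14z = 11 (e.g. by elimination or Cramer's rule, determinant = -56) gives (-3, -5, -1).

(-3, -5, -1)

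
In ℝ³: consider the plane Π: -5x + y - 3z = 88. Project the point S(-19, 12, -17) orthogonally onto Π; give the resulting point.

Foot = S − λn with λ = (n·S − d)/|n|² = (158 − 88)/35 = 2.
Foot = (-19, 12, -17) − 2·(-5, 1, -3) = (-9, 10, -11).

(-9, 10, -11)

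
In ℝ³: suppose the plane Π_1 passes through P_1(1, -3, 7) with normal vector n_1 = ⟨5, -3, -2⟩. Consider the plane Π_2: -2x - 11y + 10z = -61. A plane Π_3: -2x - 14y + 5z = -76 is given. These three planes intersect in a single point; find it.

Π_1: n_1·r = n_1·P_1 gives 5x - 3y - 2z = 0.
Solving the 3×3 linear system 5x - 3y - 2z = 0, -2x - 11y + 10z = -61, -2x - 14y + 5z = -76 (e.g. by elimination or Cramer's rule, determinant = 443) gives (3, 5, 0).

(3, 5, 0)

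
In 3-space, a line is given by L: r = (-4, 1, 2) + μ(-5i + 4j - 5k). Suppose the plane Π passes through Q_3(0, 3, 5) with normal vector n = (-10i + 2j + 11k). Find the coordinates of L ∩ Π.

Π: n·r = n·Q_3 gives -10x + 2y + 11z = 61.
Substitute r = (-4, 1, 2) + t(-5, 4, -5) into the plane: 64 + 3t = 61, so t = -1.
Intersection: (-4, 1, 2) + (-1)·(-5, 4, -5) = (1, -3, 7).

(1, -3, 7)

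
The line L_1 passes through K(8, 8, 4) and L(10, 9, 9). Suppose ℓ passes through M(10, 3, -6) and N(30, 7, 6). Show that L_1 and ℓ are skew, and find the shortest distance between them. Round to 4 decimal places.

3.5679

A direction vector for L_1 is L − K = (2, 1, 5).
A direction vector for ℓ is N − M = (20, 4, 12).
Common perpendicular direction n = (2, 1, 5) × (20, 4, 12) = (-8, 76, -12).
With w = (10, 3, -6) − (8, 8, 4) = (2, -5, -10), w · n = -276.
Since n ≠ 0 the lines are not parallel, and w · n = -276 ≠ 0 so they do not intersect; hence they are skew.
Distance = |w · n| / |n| = |-276| / √5984 ≈ 3.5679.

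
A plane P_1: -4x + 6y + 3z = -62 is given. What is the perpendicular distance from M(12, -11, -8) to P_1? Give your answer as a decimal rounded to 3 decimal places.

9.731

n·M − d = (-4)·(12) + (6)·(-11) + (3)·(-8) − (-62) = -76; |n| = √61.
Distance = |-76| / √61 = 76/√61 ≈ 9.731.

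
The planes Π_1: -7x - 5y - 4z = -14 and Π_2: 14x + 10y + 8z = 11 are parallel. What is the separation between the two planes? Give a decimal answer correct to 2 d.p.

Rescale Π_2 by 1/(-2): -7x - 5y - 4z = -11/2. Then distance = |-14 − (-11/2)| / √90 ≈ 0.90.

0.90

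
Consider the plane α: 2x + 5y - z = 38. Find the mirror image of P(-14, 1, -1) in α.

λ = (n·P − d)/|n|² = (-22 − 38)/30 = -2.
Reflection = P − 2λn = (-14, 1, -1) − (-4)·(2, 5, -1) = (-6, 21, -5).

(-6, 21, -5)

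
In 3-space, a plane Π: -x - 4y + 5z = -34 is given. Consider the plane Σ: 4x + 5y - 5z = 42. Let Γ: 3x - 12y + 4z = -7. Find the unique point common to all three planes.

Solving the 3×3 linear system -x - 4y + 5z = -34, 4x + 5y - 5z = 42, 3x - 12y + 4z = -7 (e.g. by elimination or Cramer's rule, determinant = -151) gives (3, -1, -7).

(3, -1, -7)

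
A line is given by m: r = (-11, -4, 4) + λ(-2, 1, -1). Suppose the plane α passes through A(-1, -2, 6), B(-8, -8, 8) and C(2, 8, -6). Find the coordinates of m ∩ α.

(-7, -6, 6)

AB = (-7, -6, 2), AC = (3, 10, -12); a normal to α is AB × AC = (52, -78, -52).
Using A: α has equation 52x - 78y - 52z = -208.
Substitute r = (-11, -4, 4) + t(-2, 1, -1) into the plane: -468 + (-130)t = -208, so t = -2.
Intersection: (-11, -4, 4) + (-2)·(-2, 1, -1) = (-7, -6, 6).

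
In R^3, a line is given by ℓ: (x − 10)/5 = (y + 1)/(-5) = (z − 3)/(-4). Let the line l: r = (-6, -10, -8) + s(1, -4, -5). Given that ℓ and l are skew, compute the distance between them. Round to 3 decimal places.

6.147

ℓ has direction (5, -5, -4) through (10, -1, 3).
Common perpendicular direction n = (5, -5, -4) × (1, -4, -5) = (9, 21, -15).
With w = (-6, -10, -8) − (10, -1, 3) = (-16, -9, -11), w · n = -168.
Distance = |w · n| / |n| = |-168| / √747 ≈ 6.147.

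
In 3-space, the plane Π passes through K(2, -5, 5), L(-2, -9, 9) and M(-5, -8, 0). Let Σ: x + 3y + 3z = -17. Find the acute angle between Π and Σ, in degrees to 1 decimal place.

52.2

KL = (-4, -4, 4), KM = (-7, -3, -5); a normal to Π is KL × KM = (32, -48, -16).
Using K: Π has equation 32x - 48y - 16z = 224.
cos θ = |n₁·n₂| / (|n₁||n₂|) = |-160| / (√3584 · √19).
θ = arccos(0.61314) ≈ 52.2°.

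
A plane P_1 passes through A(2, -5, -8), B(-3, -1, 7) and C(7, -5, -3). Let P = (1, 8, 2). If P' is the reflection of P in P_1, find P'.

(-3, -12, 6)

AB = (-5, 4, 15), AC = (5, 0, 5); a normal to P_1 is AB × AC = (20, 100, -20).
Using A: P_1 has equation 20x + 100y - 20z = -300.
λ = (n·P − d)/|n|² = (780 − (-300))/10800 = 1/10.
Reflection = P − 2λn = (1, 8, 2) − (1/5)·(20, 100, -20) = (-3, -12, 6).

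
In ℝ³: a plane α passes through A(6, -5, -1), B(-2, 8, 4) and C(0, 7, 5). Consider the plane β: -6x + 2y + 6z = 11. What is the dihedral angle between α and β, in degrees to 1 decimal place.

48.5

AB = (-8, 13, 5), AC = (-6, 12, 6); a normal to α is AB × AC = (18, 18, -18).
Using A: α has equation 18x + 18y - 18z = 36.
cos θ = |n₁·n₂| / (|n₁||n₂|) = |-180| / (√972 · √76).
θ = arccos(0.66227) ≈ 48.5°.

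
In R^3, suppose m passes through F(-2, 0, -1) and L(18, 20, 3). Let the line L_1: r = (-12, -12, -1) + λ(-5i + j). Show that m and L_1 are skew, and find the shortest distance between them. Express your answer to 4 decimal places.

A direction vector for m is L − F = (20, 20, 4).
Common perpendicular direction n = (20, 20, 4) × (-5, 1, 0) = (-4, -20, 120).
With w = (-12, -12, -1) − (-2, 0, -1) = (-10, -12, 0), w · n = 280.
Since n ≠ 0 the lines are not parallel, and w · n = 280 ≠ 0 so they do not intersect; hence they are skew.
Distance = |w · n| / |n| = |280| / √14816 ≈ 2.3003.

2.3003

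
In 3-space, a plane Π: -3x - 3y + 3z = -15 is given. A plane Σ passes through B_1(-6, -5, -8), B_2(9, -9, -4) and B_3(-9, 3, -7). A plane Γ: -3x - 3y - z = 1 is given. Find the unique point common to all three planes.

(6, -5, -4)

B_1B_2 = (15, -4, 4), B_1B_3 = (-3, 8, 1); a normal to Σ is B_1B_2 × B_1B_3 = (-36, -27, 108).
Using B_1: Σ has equation -36x - 27y + 108z = -513.
Solving the 3×3 linear system -3x - 3y + 3z = -15, -36x - 27y + 108z = -513, -3x - 3y - z = 1 (e.g. by elimination or Cramer's rule, determinant = 108) gives (6, -5, -4).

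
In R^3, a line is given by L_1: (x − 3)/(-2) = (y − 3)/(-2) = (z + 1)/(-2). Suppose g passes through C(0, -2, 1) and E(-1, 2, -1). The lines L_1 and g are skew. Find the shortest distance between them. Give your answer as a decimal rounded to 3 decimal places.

L_1 has direction (-2, -2, -2) through (3, 3, -1).
A direction vector for g is E − C = (-1, 4, -2).
Common perpendicular direction n = (-2, -2, -2) × (-1, 4, -2) = (12, -2, -10).
With w = (0, -2, 1) − (3, 3, -1) = (-3, -5, 2), w · n = -46.
Distance = |w · n| / |n| = |-46| / √248 ≈ 2.921.

2.921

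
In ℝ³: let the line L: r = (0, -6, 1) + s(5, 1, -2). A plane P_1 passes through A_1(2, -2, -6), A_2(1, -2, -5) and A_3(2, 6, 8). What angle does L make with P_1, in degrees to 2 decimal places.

A_1A_2 = (-1, 0, 1), A_1A_3 = (0, 8, 14); a normal to P_1 is A_1A_2 × A_1A_3 = (-8, 14, -8).
Using A_1: P_1 has equation -8x + 14y - 8z = 4.
sin θ = |n·v| / (|n||v|) = |-10| / (√324 · √30) = 0.10143.
θ ≈ 5.82°.

5.82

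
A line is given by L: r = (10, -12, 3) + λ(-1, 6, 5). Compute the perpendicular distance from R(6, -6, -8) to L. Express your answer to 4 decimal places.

13.0143

Taking (10, -12, 3) on L with direction v = (-1, 6, 5): w = R − (10, -12, 3) = (-4, 6, -11), and w × v = (96, 31, -18).
Distance = |w × v| / |v| = √10501 / √62 ≈ 13.0143.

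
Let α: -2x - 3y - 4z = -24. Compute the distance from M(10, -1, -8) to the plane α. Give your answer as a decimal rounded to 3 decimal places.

n·M − d = (-2)·(10) + (-3)·(-1) + (-4)·(-8) − (-24) = 39; |n| = √29.
Distance = |39| / √29 = 39/√29 ≈ 7.242.

7.242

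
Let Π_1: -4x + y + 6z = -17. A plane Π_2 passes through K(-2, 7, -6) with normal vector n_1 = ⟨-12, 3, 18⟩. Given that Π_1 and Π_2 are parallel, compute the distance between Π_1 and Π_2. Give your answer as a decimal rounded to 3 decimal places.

Π_2: n_1·r = n_1·K gives -12x + 3y + 18z = -63.
Rescale Π_2 by 1/3: -4x + y + 6z = -21. Then distance = |-17 − (-21)| / √53 ≈ 0.549.

0.549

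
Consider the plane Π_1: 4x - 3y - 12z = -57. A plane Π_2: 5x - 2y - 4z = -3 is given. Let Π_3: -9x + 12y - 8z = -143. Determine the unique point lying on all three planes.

Solving the 3×3 linear system 4x - 3y - 12z = -57, 5x - 2y - 4z = -3, -9x + 12y - 8z = -143 (e.g. by elimination or Cramer's rule, determinant = -476) gives (3, -5, 7).

(3, -5, 7)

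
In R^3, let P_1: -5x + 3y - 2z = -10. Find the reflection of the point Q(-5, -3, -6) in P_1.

(5, -9, -2)

λ = (n·Q − d)/|n|² = (28 − (-10))/38 = 1.
Reflection = Q − 2λn = (-5, -3, -6) − 2·(-5, 3, -2) = (5, -9, -2).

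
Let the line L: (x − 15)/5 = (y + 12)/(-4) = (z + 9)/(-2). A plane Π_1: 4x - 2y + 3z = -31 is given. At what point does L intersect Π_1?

(-5, 4, -1)

L has direction (5, -4, -2) through (15, -12, -9).
Substitute r = (15, -12, -9) + t(5, -4, -2) into the plane: 57 + 22t = -31, so t = -4.
Intersection: (15, -12, -9) + (-4)·(5, -4, -2) = (-5, 4, -1).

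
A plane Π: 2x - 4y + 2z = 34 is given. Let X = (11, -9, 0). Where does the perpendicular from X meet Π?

(9, -5, -2)

Foot = X − λn with λ = (n·X − d)/|n|² = (58 − 34)/24 = 1.
Foot = (11, -9, 0) − 1·(2, -4, 2) = (9, -5, -2).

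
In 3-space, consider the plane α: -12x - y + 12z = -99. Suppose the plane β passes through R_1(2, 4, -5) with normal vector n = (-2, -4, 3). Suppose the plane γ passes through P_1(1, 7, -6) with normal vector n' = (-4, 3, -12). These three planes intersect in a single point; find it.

(1, 3, -7)

β: n·r = n·R_1 gives -2x - 4y + 3z = -35.
γ: n'·r = n'·P_1 gives -4x + 3y - 12z = 89.
Solving the 3×3 linear system -12x - y + 12z = -99, -2x - 4y + 3z = -35, -4x + 3y - 12z = 89 (e.g. by elimination or Cramer's rule, determinant = -696) gives (1, 3, -7).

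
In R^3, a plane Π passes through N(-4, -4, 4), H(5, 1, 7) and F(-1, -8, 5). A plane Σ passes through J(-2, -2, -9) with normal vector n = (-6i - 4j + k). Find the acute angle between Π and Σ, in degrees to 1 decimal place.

NH = (9, 5, 3), NF = (3, -4, 1); a normal to Π is NH × NF = (17, 0, -51).
Using N: Π has equation 17x - 51z = -272.
Σ: n·r = n·J gives -6x - 4y + z = 11.
cos θ = |n₁·n₂| / (|n₁||n₂|) = |-153| / (√2890 · √53).
θ = arccos(0.39094) ≈ 67.0°.

67.0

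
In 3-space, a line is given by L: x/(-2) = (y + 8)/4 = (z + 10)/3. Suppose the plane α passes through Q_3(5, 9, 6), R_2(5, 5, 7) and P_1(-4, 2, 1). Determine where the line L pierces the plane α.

(-6, 4, -1)

L has direction (-2, 4, 3) through (0, -8, -10).
Q_3R_2 = (0, -4, 1), Q_3P_1 = (-9, -7, -5); a normal to α is Q_3R_2 × Q_3P_1 = (27, -9, -36).
Using Q_3: α has equation 27x - 9y - 36z = -162.
Substitute r = (0, -8, -10) + t(-2, 4, 3) into the plane: 432 + (-198)t = -162, so t = 3.
Intersection: (0, -8, -10) + 3·(-2, 4, 3) = (-6, 4, -1).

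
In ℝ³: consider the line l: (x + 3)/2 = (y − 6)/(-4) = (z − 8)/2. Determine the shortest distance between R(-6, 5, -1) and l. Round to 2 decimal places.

l has direction (2, -4, 2) through (-3, 6, 8).
Taking (-3, 6, 8) on l with direction v = (2, -4, 2): w = R − (-3, 6, 8) = (-3, -1, -9), and w × v = (-38, -12, 14).
Distance = |w × v| / |v| = √1784 / √24 ≈ 8.62.

8.62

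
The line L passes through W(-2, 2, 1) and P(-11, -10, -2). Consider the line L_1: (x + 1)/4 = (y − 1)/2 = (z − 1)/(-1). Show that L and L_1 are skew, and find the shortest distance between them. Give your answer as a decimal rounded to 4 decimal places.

0.9558

A direction vector for L is P − W = (-9, -12, -3).
L_1 has direction (4, 2, -1) through (-1, 1, 1).
Common perpendicular direction n = (-9, -12, -3) × (4, 2, -1) = (18, -21, 30).
With w = (-1, 1, 1) − (-2, 2, 1) = (1, -1, 0), w · n = 39.
Since n ≠ 0 the lines are not parallel, and w · n = 39 ≠ 0 so they do not intersect; hence they are skew.
Distance = |w · n| / |n| = |39| / √1665 ≈ 0.9558.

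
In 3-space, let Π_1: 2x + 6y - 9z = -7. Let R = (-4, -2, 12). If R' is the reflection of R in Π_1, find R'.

λ = (n·R − d)/|n|² = (-128 − (-7))/121 = -1.
Reflection = R − 2λn = (-4, -2, 12) − (-2)·(2, 6, -9) = (0, 10, -6).

(0, 10, -6)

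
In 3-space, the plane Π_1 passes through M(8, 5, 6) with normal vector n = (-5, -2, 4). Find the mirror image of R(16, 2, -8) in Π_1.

(-4, -6, 8)

Π_1: n·r = n·M gives -5x - 2y + 4z = -26.
λ = (n·R − d)/|n|² = (-116 − (-26))/45 = -2.
Reflection = R − 2λn = (16, 2, -8) − (-4)·(-5, -2, 4) = (-4, -6, 8).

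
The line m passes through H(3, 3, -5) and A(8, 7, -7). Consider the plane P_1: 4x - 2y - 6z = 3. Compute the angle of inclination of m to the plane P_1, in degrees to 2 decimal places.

A direction vector for m is A − H = (5, 4, -2).
sin θ = |n·v| / (|n||v|) = |24| / (√56 · √45) = 0.47809.
θ ≈ 28.56°.

28.56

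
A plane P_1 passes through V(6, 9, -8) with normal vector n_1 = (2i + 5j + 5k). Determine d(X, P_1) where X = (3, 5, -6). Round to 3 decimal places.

P_1: n_1·r = n_1·V gives 2x + 5y + 5z = 17.
n·X − d = (2)·(3) + (5)·(5) + (5)·(-6) − 17 = -16; |n| = √54.
Distance = |-16| / √54 = 16/√54 ≈ 2.177.

2.177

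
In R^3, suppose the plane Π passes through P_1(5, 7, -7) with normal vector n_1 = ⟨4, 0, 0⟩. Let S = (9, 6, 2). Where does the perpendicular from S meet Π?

Π: n_1·r = n_1·P_1 gives 4x = 20.
Foot = S − λn with λ = (n·S − d)/|n|² = (36 − 20)/16 = 1.
Foot = (9, 6, 2) − 1·(4, 0, 0) = (5, 6, 2).

(5, 6, 2)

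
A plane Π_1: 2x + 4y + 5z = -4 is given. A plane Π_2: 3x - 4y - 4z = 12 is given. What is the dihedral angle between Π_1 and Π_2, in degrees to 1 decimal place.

cos θ = |n₁·n₂| / (|n₁||n₂|) = |-30| / (√45 · √41).
θ = arccos(0.69843) ≈ 45.7°.

45.7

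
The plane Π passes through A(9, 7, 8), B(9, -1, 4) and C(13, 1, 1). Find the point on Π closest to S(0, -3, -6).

AB = (0, -8, -4), AC = (4, -6, -7); a normal to Π is AB × AC = (32, -16, 32).
Using A: Π has equation 32x - 16y + 32z = 432.
Foot = S − λn with λ = (n·S − d)/|n|² = (-144 − 432)/2304 = -1/4.
Foot = (0, -3, -6) − (-1/4)·(32, -16, 32) = (8, -7, 2).

(8, -7, 2)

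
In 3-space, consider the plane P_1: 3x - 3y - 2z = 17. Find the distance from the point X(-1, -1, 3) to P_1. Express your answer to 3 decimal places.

4.904

n·X − d = (3)·(-1) + (-3)·(-1) + (-2)·(3) − 17 = -23; |n| = √22.
Distance = |-23| / √22 = 23/√22 ≈ 4.904.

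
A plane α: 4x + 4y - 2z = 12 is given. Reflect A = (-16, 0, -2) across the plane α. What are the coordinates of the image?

λ = (n·A − d)/|n|² = (-60 − 12)/36 = -2.
Reflection = A − 2λn = (-16, 0, -2) − (-4)·(4, 4, -2) = (0, 16, -10).

(0, 16, -10)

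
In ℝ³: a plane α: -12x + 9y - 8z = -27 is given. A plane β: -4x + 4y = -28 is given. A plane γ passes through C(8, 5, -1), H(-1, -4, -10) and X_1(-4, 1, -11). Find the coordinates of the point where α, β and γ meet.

CH = (-9, -9, -9), CX_1 = (-12, -4, -10); a normal to γ is CH × CX_1 = (54, 18, -72).
Using C: γ has equation 54x + 18y - 72z = 594.
Solving the 3×3 linear system -12x + 9y - 8z = -27, -4x + 4y = -28, 54x + 18y - 72z = 594 (e.g. by elimination or Cramer's rule, determinant = 3168) gives (4, -3, -6).

(4, -3, -6)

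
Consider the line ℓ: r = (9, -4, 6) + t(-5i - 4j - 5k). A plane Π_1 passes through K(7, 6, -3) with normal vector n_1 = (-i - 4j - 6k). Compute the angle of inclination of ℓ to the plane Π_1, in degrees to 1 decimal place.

Π_1: n_1·r = n_1·K gives -x - 4y - 6z = -13.
sin θ = |n·v| / (|n||v|) = |51| / (√53 · √66) = 0.86230.
θ ≈ 59.6°.

59.6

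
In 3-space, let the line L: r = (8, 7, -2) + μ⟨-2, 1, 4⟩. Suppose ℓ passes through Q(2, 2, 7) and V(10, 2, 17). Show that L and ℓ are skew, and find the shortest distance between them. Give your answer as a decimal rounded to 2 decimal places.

7.32

A direction vector for ℓ is V − Q = (8, 0, 10).
Common perpendicular direction n = (-2, 1, 4) × (8, 0, 10) = (10, 52, -8).
With w = (2, 2, 7) − (8, 7, -2) = (-6, -5, 9), w · n = -392.
Since n ≠ 0 the lines are not parallel, and w · n = -392 ≠ 0 so they do not intersect; hence they are skew.
Distance = |w · n| / |n| = |-392| / √2868 ≈ 7.32.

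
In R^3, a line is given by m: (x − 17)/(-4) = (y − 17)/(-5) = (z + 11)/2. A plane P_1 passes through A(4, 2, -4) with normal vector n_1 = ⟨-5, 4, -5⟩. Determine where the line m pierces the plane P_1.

(5, 2, -5)

m has direction (-4, -5, 2) through (17, 17, -11).
P_1: n_1·r = n_1·A gives -5x + 4y - 5z = 8.
Substitute r = (17, 17, -11) + t(-4, -5, 2) into the plane: 38 + (-10)t = 8, so t = 3.
Intersection: (17, 17, -11) + 3·(-4, -5, 2) = (5, 2, -5).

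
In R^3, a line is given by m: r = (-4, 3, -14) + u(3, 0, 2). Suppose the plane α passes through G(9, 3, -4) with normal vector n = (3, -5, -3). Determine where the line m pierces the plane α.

(5, 3, -8)

α: n·r = n·G gives 3x - 5y - 3z = 24.
Substitute r = (-4, 3, -14) + t(3, 0, 2) into the plane: 15 + 3t = 24, so t = 3.
Intersection: (-4, 3, -14) + 3·(3, 0, 2) = (5, 3, -8).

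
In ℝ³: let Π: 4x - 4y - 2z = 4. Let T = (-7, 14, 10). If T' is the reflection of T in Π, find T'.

λ = (n·T − d)/|n|² = (-104 − 4)/36 = -3.
Reflection = T − 2λn = (-7, 14, 10) − (-6)·(4, -4, -2) = (17, -10, -2).

(17, -10, -2)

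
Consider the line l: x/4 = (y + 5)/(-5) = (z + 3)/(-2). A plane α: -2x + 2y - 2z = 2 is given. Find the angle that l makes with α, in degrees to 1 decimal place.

37.0

l has direction (4, -5, -2) through (0, -5, -3).
sin θ = |n·v| / (|n||v|) = |-14| / (√12 · √45) = 0.60246.
θ ≈ 37.0°.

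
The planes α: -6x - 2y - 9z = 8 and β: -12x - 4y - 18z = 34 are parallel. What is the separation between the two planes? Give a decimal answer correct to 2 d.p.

Rescale β by 1/2: -6x - 2y - 9z = 17. Then distance = |8 − 17| / √121 ≈ 0.82.

0.82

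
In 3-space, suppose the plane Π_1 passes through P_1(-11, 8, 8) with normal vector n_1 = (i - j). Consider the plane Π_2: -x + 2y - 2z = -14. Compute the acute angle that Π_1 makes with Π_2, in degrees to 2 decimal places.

45.00

Π_1: n_1·r = n_1·P_1 gives x - y = -19.
cos θ = |n₁·n₂| / (|n₁||n₂|) = |-3| / (√2 · √9).
θ = arccos(0.70711) ≈ 45.00°.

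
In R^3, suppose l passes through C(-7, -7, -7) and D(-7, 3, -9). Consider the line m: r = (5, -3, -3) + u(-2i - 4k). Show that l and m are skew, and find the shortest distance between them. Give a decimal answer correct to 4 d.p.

A direction vector for l is D − C = (0, 10, -2).
Common perpendicular direction n = (0, 10, -2) × (-2, 0, -4) = (-40, 4, 20).
With w = (5, -3, -3) − (-7, -7, -7) = (12, 4, 4), w · n = -384.
Since n ≠ 0 the lines are not parallel, and w · n = -384 ≠ 0 so they do not intersect; hence they are skew.
Distance = |w · n| / |n| = |-384| / √2016 ≈ 8.5524.

8.5524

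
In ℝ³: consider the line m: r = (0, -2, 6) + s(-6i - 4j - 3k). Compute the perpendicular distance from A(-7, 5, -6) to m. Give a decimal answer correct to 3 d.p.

Taking (0, -2, 6) on m with direction v = (-6, -4, -3): w = A − (0, -2, 6) = (-7, 7, -12), and w × v = (-69, 51, 70).
Distance = |w × v| / |v| = √12262 / √61 ≈ 14.178.

14.178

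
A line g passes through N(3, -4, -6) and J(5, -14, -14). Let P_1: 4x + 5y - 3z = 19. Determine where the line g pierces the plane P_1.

A direction vector for g is J − N = (2, -10, -8).
Substitute r = (3, -4, -6) + t(2, -10, -8) into the plane: 10 + (-18)t = 19, so t = -1/2.
Intersection: (3, -4, -6) + (-1/2)·(2, -10, -8) = (2, 1, -2).

(2, 1, -2)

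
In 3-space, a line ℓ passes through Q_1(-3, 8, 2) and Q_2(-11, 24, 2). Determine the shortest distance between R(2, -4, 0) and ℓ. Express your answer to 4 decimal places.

2.1909

A direction vector for ℓ is Q_2 − Q_1 = (-8, 16, 0).
Taking (-3, 8, 2) on ℓ with direction v = (-8, 16, 0): w = R − (-3, 8, 2) = (5, -12, -2), and w × v = (32, 16, -16).
Distance = |w × v| / |v| = √1536 / √320 ≈ 2.1909.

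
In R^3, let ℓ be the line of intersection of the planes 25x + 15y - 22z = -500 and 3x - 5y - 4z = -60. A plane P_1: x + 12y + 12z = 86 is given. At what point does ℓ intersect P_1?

Direction of ℓ: (25, 15, -22) × (3, -5, -4) = (-170, 34, -170).
A point on ℓ: solving the two plane equations with x = -15 gives (-15, -1, 5).
Substitute r = (-15, -1, 5) + t(-170, 34, -170) into the plane: 33 + (-1802)t = 86, so t = -1/34.
Intersection: (-15, -1, 5) + (-1/34)·(-170, 34, -170) = (-10, -2, 10).

(-10, -2, 10)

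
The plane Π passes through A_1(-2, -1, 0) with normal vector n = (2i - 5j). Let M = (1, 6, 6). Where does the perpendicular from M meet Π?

(3, 1, 6)

Π: n·r = n·A_1 gives 2x - 5y = 1.
Foot = M − λn with λ = (n·M − d)/|n|² = (-28 − 1)/29 = -1.
Foot = (1, 6, 6) − (-1)·(2, -5, 0) = (3, 1, 6).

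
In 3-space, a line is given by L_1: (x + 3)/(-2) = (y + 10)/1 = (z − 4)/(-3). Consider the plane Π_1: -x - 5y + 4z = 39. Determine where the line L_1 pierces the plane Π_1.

L_1 has direction (-2, 1, -3) through (-3, -10, 4).
Substitute r = (-3, -10, 4) + t(-2, 1, -3) into the plane: 69 + (-15)t = 39, so t = 2.
Intersection: (-3, -10, 4) + 2·(-2, 1, -3) = (-7, -8, -2).

(-7, -8, -2)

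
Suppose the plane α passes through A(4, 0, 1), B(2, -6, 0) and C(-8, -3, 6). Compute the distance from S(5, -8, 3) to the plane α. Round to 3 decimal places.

4.429

AB = (-2, -6, -1), AC = (-12, -3, 5); a normal to α is AB × AC = (-33, 22, -66).
Using A: α has equation -33x + 22y - 66z = -198.
n·S − d = (-33)·(5) + (22)·(-8) + (-66)·(3) − (-198) = -341; |n| = √5929.
Distance = |-341| / √5929 = 341/√5929 ≈ 4.429.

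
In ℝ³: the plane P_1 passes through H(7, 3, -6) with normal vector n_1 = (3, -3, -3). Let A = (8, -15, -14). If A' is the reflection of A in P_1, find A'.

(-10, 3, 4)

P_1: n_1·r = n_1·H gives 3x - 3y - 3z = 30.
λ = (n·A − d)/|n|² = (111 − 30)/27 = 3.
Reflection = A − 2λn = (8, -15, -14) − 6·(3, -3, -3) = (-10, 3, 4).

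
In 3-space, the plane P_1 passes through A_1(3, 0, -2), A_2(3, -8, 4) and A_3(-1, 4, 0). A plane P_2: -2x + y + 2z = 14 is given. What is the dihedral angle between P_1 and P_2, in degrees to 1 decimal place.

87.3

A_1A_2 = (0, -8, 6), A_1A_3 = (-4, 4, 2); a normal to P_1 is A_1A_2 × A_1A_3 = (-40, -24, -32).
Using A_1: P_1 has equation -40x - 24y - 32z = -56.
cos θ = |n₁·n₂| / (|n₁||n₂|) = |-8| / (√3200 · √9).
θ = arccos(0.04714) ≈ 87.3°.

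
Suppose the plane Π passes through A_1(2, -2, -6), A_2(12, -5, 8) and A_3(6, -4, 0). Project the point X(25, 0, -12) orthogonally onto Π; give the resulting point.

A_1A_2 = (10, -3, 14), A_1A_3 = (4, -2, 6); a normal to Π is A_1A_2 × A_1A_3 = (10, -4, -8).
Using A_1: Π has equation 10x - 4y - 8z = 76.
Foot = X − λn with λ = (n·X − d)/|n|² = (346 − 76)/180 = 3/2.
Foot = (25, 0, -12) − (3/2)·(10, -4, -8) = (10, 6, 0).

(10, 6, 0)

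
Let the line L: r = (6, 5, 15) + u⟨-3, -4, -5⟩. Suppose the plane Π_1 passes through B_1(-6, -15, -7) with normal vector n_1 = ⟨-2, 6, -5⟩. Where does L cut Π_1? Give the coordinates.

Π_1: n_1·r = n_1·B_1 gives -2x + 6y - 5z = -43.
Substitute r = (6, 5, 15) + t(-3, -4, -5) into the plane: -57 + 7t = -43, so t = 2.
Intersection: (6, 5, 15) + 2·(-3, -4, -5) = (0, -3, 5).

(0, -3, 5)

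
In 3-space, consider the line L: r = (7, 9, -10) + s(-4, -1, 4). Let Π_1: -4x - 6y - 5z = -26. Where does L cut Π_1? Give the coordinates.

Substitute r = (7, 9, -10) + t(-4, -1, 4) into the plane: -32 + 2t = -26, so t = 3.
Intersection: (7, 9, -10) + 3·(-4, -1, 4) = (-5, 6, 2).

(-5, 6, 2)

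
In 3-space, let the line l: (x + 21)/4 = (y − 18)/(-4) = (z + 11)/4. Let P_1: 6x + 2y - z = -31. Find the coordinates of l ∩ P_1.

(-5, 2, 5)

l has direction (4, -4, 4) through (-21, 18, -11).
Substitute r = (-21, 18, -11) + t(4, -4, 4) into the plane: -79 + 12t = -31, so t = 4.
Intersection: (-21, 18, -11) + 4·(4, -4, 4) = (-5, 2, 5).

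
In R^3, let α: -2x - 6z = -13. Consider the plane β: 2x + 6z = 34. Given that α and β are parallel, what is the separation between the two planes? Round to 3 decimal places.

3.320

Rescale β by 1/(-1): -2x - 6z = -34. Then distance = |-13 − (-34)| / √40 ≈ 3.320.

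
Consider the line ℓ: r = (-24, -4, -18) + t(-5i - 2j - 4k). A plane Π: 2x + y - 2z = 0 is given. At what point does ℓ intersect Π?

(-4, 4, -2)

Substitute r = (-24, -4, -18) + t(-5, -2, -4) into the plane: -16 + (-4)t = 0, so t = -4.
Intersection: (-24, -4, -18) + (-4)·(-5, -2, -4) = (-4, 4, -2).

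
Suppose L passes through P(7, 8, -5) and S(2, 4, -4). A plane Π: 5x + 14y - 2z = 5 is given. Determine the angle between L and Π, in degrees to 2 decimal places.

A direction vector for L is S − P = (-5, -4, 1).
sin θ = |n·v| / (|n||v|) = |-83| / (√225 · √42) = 0.85381.
θ ≈ 58.63°.

58.63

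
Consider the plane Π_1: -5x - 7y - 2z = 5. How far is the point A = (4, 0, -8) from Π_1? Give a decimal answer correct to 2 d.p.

1.02

n·A − d = (-5)·(4) + (-7)·(0) + (-2)·(-8) − 5 = -9; |n| = √78.
Distance = |-9| / √78 = 9/√78 ≈ 1.02.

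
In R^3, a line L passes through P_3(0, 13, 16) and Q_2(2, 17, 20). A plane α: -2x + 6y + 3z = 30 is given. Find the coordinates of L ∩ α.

(-6, 1, 4)

A direction vector for L is Q_2 − P_3 = (2, 4, 4).
Substitute r = (0, 13, 16) + t(2, 4, 4) into the plane: 126 + 32t = 30, so t = -3.
Intersection: (0, 13, 16) + (-3)·(2, 4, 4) = (-6, 1, 4).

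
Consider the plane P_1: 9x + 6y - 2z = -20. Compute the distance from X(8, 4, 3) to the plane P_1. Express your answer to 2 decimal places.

10.00

n·X − d = (9)·(8) + (6)·(4) + (-2)·(3) − (-20) = 110; |n| = √121.
Distance = |110| / √121 = 110/√121 ≈ 10.00.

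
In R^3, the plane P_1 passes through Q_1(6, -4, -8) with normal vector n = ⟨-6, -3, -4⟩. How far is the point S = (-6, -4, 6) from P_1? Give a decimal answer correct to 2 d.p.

P_1: n·r = n·Q_1 gives -6x - 3y - 4z = 8.
n·S − d = (-6)·(-6) + (-3)·(-4) + (-4)·(6) − 8 = 16; |n| = √61.
Distance = |16| / √61 = 16/√61 ≈ 2.05.

2.05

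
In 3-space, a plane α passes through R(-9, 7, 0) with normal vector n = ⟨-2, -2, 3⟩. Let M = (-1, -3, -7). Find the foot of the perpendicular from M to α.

α: n·r = n·R gives -2x - 2y + 3z = 4.
Foot = M − λn with λ = (n·M − d)/|n|² = (-13 − 4)/17 = -1.
Foot = (-1, -3, -7) − (-1)·(-2, -2, 3) = (-3, -5, -4).

(-3, -5, -4)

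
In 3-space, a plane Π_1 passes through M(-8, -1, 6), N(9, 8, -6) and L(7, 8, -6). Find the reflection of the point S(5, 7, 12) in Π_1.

(5, -9, 0)

MN = (17, 9, -12), ML = (15, 9, -12); a normal to Π_1 is MN × ML = (0, 24, 18).
Using M: Π_1 has equation 24y + 18z = 84.
λ = (n·S − d)/|n|² = (384 − 84)/900 = 1/3.
Reflection = S − 2λn = (5, 7, 12) − (2/3)·(0, 24, 18) = (5, -9, 0).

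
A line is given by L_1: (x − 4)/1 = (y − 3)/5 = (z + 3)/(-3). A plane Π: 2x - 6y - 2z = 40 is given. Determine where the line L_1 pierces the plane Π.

(2, -7, 3)

L_1 has direction (1, 5, -3) through (4, 3, -3).
Substitute r = (4, 3, -3) + t(1, 5, -3) into the plane: -4 + (-22)t = 40, so t = -2.
Intersection: (4, 3, -3) + (-2)·(1, 5, -3) = (2, -7, 3).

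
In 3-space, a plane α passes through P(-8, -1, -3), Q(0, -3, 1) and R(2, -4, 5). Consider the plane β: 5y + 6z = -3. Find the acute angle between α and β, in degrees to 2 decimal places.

PQ = (8, -2, 4), PR = (10, -3, 8); a normal to α is PQ × PR = (-4, -24, -4).
Using P: α has equation -4x - 24y - 4z = 68.
cos θ = |n₁·n₂| / (|n₁||n₂|) = |-144| / (√608 · √61).
θ = arccos(0.74773) ≈ 41.61°.

41.61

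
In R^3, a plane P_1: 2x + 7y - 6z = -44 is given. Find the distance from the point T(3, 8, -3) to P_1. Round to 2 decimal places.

13.14

n·T − d = (2)·(3) + (7)·(8) + (-6)·(-3) − (-44) = 124; |n| = √89.
Distance = |124| / √89 = 124/√89 ≈ 13.14.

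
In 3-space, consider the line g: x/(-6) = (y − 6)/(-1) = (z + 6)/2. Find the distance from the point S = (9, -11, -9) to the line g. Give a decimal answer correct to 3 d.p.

g has direction (-6, -1, 2) through (0, 6, -6).
Taking (0, 6, -6) on g with direction v = (-6, -1, 2): w = S − (0, 6, -6) = (9, -17, -3), and w × v = (-37, 0, -111).
Distance = |w × v| / |v| = √13690 / √41 ≈ 18.273.

18.273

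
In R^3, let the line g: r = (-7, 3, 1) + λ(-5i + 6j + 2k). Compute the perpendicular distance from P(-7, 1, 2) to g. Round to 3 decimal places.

1.861

Taking (-7, 3, 1) on g with direction v = (-5, 6, 2): w = P − (-7, 3, 1) = (0, -2, 1), and w × v = (-10, -5, -10).
Distance = |w × v| / |v| = √225 / √65 ≈ 1.861.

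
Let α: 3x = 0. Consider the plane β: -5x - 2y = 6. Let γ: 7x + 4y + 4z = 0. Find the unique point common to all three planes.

(0, -3, 3)

Solving the 3×3 linear system 3x = 0, -5x - 2y = 6, 7x + 4y + 4z = 0 (e.g. by elimination or Cramer's rule, determinant = -24) gives (0, -3, 3).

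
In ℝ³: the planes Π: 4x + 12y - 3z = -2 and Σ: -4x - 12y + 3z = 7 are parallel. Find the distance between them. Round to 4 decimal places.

Rescale Σ by 1/(-1): 4x + 12y - 3z = -7. Then distance = |-2 − (-7)| / √169 ≈ 0.3846.

0.3846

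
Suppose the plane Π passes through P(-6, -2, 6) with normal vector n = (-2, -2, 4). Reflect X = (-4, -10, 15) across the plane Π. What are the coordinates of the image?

Π: n·r = n·P gives -2x - 2y + 4z = 40.
λ = (n·X − d)/|n|² = (88 − 40)/24 = 2.
Reflection = X − 2λn = (-4, -10, 15) − 4·(-2, -2, 4) = (4, -2, -1).

(4, -2, -1)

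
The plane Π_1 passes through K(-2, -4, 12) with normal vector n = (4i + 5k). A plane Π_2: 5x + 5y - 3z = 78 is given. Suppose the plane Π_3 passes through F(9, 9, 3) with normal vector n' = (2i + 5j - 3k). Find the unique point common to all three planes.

(8, 10, 4)

Π_1: n·r = n·K gives 4x + 5z = 52.
Π_3: n'·r = n'·F gives 2x + 5y - 3z = 54.
Solving the 3×3 linear system 4x + 5z = 52, 5x + 5y - 3z = 78, 2x + 5y - 3z = 54 (e.g. by elimination or Cramer's rule, determinant = 75) gives (8, 10, 4).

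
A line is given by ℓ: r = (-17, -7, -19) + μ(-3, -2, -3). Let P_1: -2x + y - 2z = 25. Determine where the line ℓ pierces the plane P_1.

(-5, 1, -7)

Substitute r = (-17, -7, -19) + t(-3, -2, -3) into the plane: 65 + 10t = 25, so t = -4.
Intersection: (-17, -7, -19) + (-4)·(-3, -2, -3) = (-5, 1, -7).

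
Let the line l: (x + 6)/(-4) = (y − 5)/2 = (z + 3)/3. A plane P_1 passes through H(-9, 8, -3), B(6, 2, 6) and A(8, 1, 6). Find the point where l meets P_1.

(6, -1, -12)

l has direction (-4, 2, 3) through (-6, 5, -3).
HB = (15, -6, 9), HA = (17, -7, 9); a normal to P_1 is HB × HA = (9, 18, -3).
Using H: P_1 has equation 9x + 18y - 3z = 72.
Substitute r = (-6, 5, -3) + t(-4, 2, 3) into the plane: 45 + (-9)t = 72, so t = -3.
Intersection: (-6, 5, -3) + (-3)·(-4, 2, 3) = (6, -1, -12).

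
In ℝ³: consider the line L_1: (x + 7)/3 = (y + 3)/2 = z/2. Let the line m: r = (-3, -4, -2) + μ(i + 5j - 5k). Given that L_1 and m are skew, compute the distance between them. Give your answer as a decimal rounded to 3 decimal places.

4.199

L_1 has direction (3, 2, 2) through (-7, -3, 0).
Common perpendicular direction n = (3, 2, 2) × (1, 5, -5) = (-20, 17, 13).
With w = (-3, -4, -2) − (-7, -3, 0) = (4, -1, -2), w · n = -123.
Distance = |w · n| / |n| = |-123| / √858 ≈ 4.199.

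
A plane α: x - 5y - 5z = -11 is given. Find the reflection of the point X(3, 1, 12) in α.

λ = (n·X − d)/|n|² = (-62 − (-11))/51 = -1.
Reflection = X − 2λn = (3, 1, 12) − (-2)·(1, -5, -5) = (5, -9, 2).

(5, -9, 2)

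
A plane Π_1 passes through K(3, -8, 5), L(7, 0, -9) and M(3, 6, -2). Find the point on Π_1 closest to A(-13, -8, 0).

KL = (4, 8, -14), KM = (0, 14, -7); a normal to Π_1 is KL × KM = (140, 28, 56).
Using K: Π_1 has equation 140x + 28y + 56z = 476.
Foot = A − λn with λ = (n·A − d)/|n|² = (-2044 − 476)/23520 = -3/28.
Foot = (-13, -8, 0) − (-3/28)·(140, 28, 56) = (2, -5, 6).

(2, -5, 6)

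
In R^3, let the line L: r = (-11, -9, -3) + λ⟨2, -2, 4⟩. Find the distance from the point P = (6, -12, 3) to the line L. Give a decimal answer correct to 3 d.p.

Taking (-11, -9, -3) on L with direction v = (2, -2, 4): w = P − (-11, -9, -3) = (17, -3, 6), and w × v = (0, -56, -28).
Distance = |w × v| / |v| = √3920 / √24 ≈ 12.780.

12.780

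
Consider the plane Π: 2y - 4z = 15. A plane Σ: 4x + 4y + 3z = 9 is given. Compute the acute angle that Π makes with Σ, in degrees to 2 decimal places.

cos θ = |n₁·n₂| / (|n₁||n₂|) = |-4| / (√20 · √41).
θ = arccos(0.13969) ≈ 81.97°.

81.97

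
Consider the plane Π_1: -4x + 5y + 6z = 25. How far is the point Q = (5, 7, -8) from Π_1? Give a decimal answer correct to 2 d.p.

n·Q − d = (-4)·(5) + (5)·(7) + (6)·(-8) − 25 = -58; |n| = √77.
Distance = |-58| / √77 = 58/√77 ≈ 6.61.

6.61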